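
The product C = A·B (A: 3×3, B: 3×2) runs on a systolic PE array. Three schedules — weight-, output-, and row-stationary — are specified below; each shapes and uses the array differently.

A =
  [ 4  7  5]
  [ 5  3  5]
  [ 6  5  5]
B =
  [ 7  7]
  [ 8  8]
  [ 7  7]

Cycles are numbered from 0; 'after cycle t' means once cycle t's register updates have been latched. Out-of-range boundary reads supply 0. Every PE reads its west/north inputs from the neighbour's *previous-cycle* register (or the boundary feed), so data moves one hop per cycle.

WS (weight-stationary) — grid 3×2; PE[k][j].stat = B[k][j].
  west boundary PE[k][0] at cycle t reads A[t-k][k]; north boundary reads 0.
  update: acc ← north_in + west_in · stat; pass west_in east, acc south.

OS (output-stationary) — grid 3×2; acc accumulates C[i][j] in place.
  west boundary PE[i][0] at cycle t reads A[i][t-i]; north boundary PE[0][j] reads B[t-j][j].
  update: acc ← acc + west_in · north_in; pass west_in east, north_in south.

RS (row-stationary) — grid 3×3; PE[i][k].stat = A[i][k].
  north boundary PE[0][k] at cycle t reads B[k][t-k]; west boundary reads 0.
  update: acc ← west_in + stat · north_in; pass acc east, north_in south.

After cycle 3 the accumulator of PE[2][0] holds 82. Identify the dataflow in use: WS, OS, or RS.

— WS: 3×2; PE[2][0] trace:
  c0 r2c0: 0 / 0 / 0
  c1 r2c0: 0 / 0 / 0
  c2 r2c0: 119 / 5 / 119
  c3 r2c0: 94 / 5 / 94
— OS: 3×2; PE[2][0] trace:
  c0 r2c0: 0 / 0 / 0
  c1 r2c0: 0 / 0 / 0
  c2 r2c0: 42 / 6 / 7
  c3 r2c0: 82 / 5 / 8
— RS: 3×3; PE[2][0] trace:
  c0 r2c0: 0 / 0 / 0
  c1 r2c0: 0 / 0 / 0
  c2 r2c0: 42 / 42 / 7
  c3 r2c0: 42 / 42 / 7

dataflow = OS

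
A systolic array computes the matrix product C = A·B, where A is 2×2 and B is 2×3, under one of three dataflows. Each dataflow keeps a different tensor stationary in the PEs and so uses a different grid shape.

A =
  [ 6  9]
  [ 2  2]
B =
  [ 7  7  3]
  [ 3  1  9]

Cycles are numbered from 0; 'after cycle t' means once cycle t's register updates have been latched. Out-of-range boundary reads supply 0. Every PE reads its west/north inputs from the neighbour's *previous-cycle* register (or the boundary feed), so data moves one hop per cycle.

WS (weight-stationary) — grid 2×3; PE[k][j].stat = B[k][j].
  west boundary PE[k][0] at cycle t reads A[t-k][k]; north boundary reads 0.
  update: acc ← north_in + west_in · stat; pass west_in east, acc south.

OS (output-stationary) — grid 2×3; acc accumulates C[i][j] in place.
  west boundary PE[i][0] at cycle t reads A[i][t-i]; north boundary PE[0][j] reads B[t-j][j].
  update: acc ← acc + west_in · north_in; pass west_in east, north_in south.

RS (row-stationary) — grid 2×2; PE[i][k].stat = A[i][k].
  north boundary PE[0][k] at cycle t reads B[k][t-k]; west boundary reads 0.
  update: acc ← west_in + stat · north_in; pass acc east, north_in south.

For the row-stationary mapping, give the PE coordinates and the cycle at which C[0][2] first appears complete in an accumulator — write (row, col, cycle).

(row, col, cycle) = (0, 1, 3)

Under RS, C[0][2] lands at PE[0][1]:
  after 0 — PE[0][1] acc=0, pass-E 0, pass-S 0
  after 1 — PE[0][1] acc=69, pass-E 69, pass-S 3
  after 2 — PE[0][1] acc=51, pass-E 51, pass-S 1
  after 3 — PE[0][1] acc=99, pass-E 99, pass-S 9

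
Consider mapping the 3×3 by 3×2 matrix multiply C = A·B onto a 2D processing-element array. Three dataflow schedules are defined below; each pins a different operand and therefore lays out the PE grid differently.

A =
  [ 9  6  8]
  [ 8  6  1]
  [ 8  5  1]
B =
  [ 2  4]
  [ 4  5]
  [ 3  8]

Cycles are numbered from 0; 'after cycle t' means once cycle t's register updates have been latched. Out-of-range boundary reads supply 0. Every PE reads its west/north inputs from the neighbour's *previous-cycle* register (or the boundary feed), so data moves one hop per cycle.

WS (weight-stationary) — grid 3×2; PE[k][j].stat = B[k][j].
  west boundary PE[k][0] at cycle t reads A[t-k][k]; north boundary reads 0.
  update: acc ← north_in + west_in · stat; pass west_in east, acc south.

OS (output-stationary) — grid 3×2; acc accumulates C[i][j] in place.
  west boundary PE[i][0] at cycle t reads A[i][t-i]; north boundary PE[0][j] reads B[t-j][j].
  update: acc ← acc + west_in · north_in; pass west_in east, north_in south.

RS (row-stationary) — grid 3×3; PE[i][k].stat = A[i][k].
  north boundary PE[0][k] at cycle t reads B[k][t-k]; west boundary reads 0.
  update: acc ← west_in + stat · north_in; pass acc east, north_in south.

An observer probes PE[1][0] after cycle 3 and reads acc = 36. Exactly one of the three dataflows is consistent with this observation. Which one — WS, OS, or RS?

dataflow = WS

WS [3×2] PE[1][0] across cycles:
  after 0 — PE[1][0] acc=0, pass-E 0, pass-S 0
  after 1 — PE[1][0] acc=42, pass-E 6, pass-S 42
  after 2 — PE[1][0] acc=40, pass-E 6, pass-S 40
  after 3 — PE[1][0] acc=36, pass-E 5, pass-S 36
OS [3×2] PE[1][0] across cycles:
  after 0 — PE[1][0] acc=0, pass-E 0, pass-S 0
  after 1 — PE[1][0] acc=16, pass-E 8, pass-S 2
  after 2 — PE[1][0] acc=40, pass-E 6, pass-S 4
  after 3 — PE[1][0] acc=43, pass-E 1, pass-S 3
RS [3×3] PE[1][0] across cycles:
  after 0 — PE[1][0] acc=0, pass-E 0, pass-S 0
  after 1 — PE[1][0] acc=16, pass-E 16, pass-S 2
  after 2 — PE[1][0] acc=32, pass-E 32, pass-S 4
  after 3 — PE[1][0] acc=0, pass-E 0, pass-S 0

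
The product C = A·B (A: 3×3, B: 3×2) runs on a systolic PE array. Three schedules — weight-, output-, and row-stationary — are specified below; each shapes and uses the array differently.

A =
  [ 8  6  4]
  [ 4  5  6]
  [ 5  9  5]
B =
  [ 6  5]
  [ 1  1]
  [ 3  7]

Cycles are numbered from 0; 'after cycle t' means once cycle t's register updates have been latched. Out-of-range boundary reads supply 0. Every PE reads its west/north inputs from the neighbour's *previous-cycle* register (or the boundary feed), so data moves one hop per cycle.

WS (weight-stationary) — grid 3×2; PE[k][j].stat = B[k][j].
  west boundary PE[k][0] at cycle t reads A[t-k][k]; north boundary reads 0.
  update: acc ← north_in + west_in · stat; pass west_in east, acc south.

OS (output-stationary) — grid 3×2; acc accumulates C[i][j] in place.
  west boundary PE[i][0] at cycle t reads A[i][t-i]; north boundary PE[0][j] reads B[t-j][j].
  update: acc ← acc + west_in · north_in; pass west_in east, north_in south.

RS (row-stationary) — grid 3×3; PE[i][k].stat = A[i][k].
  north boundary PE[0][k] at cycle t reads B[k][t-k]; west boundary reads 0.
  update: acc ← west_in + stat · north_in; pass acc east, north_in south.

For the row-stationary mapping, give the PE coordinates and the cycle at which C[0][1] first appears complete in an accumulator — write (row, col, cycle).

Under RS, C[0][1] lands at PE[0][2]:
  after 0 — PE[0][2] acc=0, pass-E 0, pass-S 0
  after 1 — PE[0][2] acc=0, pass-E 0, pass-S 0
  after 2 — PE[0][2] acc=66, pass-E 66, pass-S 3
  after 3 — PE[0][2] acc=74, pass-E 74, pass-S 7

(row, col, cycle) = (0, 2, 3)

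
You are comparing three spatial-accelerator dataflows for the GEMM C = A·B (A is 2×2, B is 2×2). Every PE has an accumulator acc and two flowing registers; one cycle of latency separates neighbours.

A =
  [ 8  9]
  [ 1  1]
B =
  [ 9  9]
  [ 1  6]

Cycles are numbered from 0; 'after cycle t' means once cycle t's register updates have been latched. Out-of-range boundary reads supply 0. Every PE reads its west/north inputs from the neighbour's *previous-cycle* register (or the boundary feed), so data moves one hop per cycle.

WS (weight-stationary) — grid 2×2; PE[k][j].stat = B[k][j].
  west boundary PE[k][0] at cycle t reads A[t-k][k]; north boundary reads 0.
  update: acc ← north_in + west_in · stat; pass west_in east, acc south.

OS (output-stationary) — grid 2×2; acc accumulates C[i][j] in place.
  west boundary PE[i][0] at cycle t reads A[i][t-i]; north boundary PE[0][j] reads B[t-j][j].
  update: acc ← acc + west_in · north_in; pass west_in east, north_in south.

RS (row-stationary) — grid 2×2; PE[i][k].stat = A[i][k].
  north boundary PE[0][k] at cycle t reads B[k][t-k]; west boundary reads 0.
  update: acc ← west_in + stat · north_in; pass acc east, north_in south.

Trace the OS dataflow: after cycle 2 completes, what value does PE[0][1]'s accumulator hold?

PE[0][1].acc = 126

Tracing OS — 2×2 array, target PE[0][1]:
  [0] (0,0) acc=72 (h:8 v:9)
  [0] (0,1) acc=0 (h:0 v:0)
  [1] (0,0) acc=81 (h:9 v:1)
  [1] (0,1) acc=72 (h:8 v:9)
  [2] (0,0) acc=81 (h:0 v:0)
  [2] (0,1) acc=126 (h:9 v:6)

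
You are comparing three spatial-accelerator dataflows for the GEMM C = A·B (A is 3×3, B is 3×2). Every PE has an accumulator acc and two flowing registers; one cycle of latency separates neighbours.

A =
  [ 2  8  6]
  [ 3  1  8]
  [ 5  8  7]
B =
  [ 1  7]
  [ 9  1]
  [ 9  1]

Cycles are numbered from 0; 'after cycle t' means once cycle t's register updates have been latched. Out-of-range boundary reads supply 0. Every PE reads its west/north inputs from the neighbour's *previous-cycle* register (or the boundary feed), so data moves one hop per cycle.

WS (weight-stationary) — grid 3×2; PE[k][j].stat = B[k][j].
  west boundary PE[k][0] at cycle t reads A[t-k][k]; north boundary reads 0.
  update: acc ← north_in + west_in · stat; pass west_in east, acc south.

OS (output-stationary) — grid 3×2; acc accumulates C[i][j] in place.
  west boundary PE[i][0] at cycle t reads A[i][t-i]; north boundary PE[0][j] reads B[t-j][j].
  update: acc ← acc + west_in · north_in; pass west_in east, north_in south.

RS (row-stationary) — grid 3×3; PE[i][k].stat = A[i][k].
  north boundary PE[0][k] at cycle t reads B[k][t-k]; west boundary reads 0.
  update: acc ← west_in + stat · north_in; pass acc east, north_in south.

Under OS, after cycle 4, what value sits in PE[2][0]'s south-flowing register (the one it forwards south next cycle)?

register = 9

OS on a 3×2 grid — tracing PE[2][0] and its feeders:
  0: (1,0).acc=0  regs=<0,0>
  0: (2,0).acc=0  regs=<0,0>
  1: (1,0).acc=3  regs=<3,1>
  1: (2,0).acc=0  regs=<0,0>
  2: (1,0).acc=12  regs=<1,9>
  2: (2,0).acc=5  regs=<5,1>
  3: (1,0).acc=84  regs=<8,9>
  3: (2,0).acc=77  regs=<8,9>
  4: (1,0).acc=84  regs=<0,0>
  4: (2,0).acc=140  regs=<7,9>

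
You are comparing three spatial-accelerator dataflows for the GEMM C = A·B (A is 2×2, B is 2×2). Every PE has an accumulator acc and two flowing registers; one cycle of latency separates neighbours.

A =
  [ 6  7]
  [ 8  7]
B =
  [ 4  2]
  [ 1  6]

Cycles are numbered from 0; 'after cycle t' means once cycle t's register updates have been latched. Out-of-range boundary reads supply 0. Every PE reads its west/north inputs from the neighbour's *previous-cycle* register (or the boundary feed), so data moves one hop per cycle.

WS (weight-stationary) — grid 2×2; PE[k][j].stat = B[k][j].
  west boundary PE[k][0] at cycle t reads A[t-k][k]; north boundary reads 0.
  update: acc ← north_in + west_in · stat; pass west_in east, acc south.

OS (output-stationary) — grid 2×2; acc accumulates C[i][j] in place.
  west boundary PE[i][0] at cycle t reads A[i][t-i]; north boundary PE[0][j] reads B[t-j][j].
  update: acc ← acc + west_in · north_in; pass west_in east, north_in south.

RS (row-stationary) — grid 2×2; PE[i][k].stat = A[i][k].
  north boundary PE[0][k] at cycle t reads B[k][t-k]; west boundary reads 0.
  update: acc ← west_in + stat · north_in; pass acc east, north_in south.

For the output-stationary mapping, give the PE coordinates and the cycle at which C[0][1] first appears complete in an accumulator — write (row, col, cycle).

(row, col, cycle) = (0, 1, 2)

OS: C[0][1] accumulates in PE[0][1]:
  c0 r0c1: 0 / 0 / 0
  c1 r0c1: 12 / 6 / 2
  c2 r0c1: 54 / 7 / 6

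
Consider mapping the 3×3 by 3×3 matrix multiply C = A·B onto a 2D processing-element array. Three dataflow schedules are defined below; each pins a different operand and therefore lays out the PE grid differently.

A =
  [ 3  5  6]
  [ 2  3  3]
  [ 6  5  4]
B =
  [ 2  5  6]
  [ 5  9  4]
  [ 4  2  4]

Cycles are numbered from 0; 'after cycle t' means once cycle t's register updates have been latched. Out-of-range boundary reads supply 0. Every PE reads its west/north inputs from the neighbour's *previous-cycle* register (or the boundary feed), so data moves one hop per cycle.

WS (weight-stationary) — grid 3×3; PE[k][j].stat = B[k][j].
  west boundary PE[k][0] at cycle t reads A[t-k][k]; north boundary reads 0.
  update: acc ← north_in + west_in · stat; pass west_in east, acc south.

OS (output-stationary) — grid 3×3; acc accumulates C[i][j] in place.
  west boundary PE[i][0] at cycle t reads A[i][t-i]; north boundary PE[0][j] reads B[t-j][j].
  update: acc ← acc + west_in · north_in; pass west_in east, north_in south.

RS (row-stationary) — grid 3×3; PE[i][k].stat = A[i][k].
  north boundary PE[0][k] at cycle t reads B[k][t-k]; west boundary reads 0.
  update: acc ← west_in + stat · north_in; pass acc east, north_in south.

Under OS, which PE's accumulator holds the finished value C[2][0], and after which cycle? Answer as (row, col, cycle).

OS — PE[2][0] is where C[2][0] collects:
  after 0 — PE[2][0] acc=0, pass-E 0, pass-S 0
  after 1 — PE[2][0] acc=0, pass-E 0, pass-S 0
  after 2 — PE[2][0] acc=12, pass-E 6, pass-S 2
  after 3 — PE[2][0] acc=37, pass-E 5, pass-S 5
  after 4 — PE[2][0] acc=53, pass-E 4, pass-S 4

(row, col, cycle) = (2, 0, 4)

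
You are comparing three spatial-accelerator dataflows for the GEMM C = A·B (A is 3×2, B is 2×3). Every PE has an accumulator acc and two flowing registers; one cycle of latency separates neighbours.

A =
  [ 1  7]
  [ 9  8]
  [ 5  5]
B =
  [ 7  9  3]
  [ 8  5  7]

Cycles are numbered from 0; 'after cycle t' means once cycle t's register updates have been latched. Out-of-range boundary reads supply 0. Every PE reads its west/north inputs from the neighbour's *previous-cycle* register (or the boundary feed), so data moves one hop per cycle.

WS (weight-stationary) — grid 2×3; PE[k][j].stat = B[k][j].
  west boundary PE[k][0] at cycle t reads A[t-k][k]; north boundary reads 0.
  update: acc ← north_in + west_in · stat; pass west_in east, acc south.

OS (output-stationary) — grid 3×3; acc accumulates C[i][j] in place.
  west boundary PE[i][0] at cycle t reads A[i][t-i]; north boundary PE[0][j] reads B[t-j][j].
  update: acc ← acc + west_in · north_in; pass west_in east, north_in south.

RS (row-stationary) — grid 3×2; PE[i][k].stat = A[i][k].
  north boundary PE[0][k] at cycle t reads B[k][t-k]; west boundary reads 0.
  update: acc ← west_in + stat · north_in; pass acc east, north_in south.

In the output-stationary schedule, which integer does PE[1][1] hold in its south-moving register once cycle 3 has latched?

register = 5

OS (3×3). Following PE[1][1] plus its west/north inputs:
  t=0 PE[0][1]: acc=0 h=0 v=0
  t=0 PE[1][0]: acc=0 h=0 v=0
  t=0 PE[1][1]: acc=0 h=0 v=0
  t=1 PE[0][1]: acc=9 h=1 v=9
  t=1 PE[1][0]: acc=63 h=9 v=7
  t=1 PE[1][1]: acc=0 h=0 v=0
  t=2 PE[0][1]: acc=44 h=7 v=5
  t=2 PE[1][0]: acc=127 h=8 v=8
  t=2 PE[1][1]: acc=81 h=9 v=9
  t=3 PE[0][1]: acc=44 h=0 v=0
  t=3 PE[1][0]: acc=127 h=0 v=0
  t=3 PE[1][1]: acc=121 h=8 v=5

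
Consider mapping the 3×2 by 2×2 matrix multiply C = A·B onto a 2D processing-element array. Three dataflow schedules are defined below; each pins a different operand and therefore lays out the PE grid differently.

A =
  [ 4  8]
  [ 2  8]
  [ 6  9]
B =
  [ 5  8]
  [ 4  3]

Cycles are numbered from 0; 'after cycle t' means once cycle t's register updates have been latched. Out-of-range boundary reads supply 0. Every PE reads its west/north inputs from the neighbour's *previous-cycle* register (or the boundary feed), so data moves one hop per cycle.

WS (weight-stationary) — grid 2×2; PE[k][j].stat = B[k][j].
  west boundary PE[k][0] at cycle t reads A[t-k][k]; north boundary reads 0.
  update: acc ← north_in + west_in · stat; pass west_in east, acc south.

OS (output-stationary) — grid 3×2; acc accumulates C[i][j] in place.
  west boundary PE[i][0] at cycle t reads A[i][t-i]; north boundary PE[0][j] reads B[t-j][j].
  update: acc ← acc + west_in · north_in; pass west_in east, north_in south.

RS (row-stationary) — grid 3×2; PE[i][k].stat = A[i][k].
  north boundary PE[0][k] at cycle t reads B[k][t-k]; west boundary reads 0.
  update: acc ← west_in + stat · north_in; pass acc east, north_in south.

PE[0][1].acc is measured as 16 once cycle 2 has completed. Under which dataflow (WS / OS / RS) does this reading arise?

dataflow = WS

— WS: 2×2; PE[0][1] trace:
  cycle 0: PE[0][1] → acc 0, east 0, south 0
  cycle 1: PE[0][1] → acc 32, east 4, south 32
  cycle 2: PE[0][1] → acc 16, east 2, south 16
— OS: 3×2; PE[0][1] trace:
  cycle 0: PE[0][1] → acc 0, east 0, south 0
  cycle 1: PE[0][1] → acc 32, east 4, south 8
  cycle 2: PE[0][1] → acc 56, east 8, south 3
— RS: 3×2; PE[0][1] trace:
  cycle 0: PE[0][1] → acc 0, east 0, south 0
  cycle 1: PE[0][1] → acc 52, east 52, south 4
  cycle 2: PE[0][1] → acc 56, east 56, south 3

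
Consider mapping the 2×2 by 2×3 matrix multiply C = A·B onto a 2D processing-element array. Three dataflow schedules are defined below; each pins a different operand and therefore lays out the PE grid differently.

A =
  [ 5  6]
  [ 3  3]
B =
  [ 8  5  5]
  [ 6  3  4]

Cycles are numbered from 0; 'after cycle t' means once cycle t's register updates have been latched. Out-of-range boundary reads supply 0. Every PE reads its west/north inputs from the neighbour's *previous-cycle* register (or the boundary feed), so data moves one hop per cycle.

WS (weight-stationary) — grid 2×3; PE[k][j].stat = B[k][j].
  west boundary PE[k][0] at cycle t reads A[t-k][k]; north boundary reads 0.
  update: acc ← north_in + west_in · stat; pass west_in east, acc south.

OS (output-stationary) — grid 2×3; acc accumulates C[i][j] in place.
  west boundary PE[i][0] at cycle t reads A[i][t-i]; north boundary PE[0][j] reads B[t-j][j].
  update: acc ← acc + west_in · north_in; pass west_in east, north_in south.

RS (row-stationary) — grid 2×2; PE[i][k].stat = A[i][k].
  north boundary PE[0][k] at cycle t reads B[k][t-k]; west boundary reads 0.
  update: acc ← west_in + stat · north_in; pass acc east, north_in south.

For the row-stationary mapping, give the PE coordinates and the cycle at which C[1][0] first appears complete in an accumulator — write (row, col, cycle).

RS — PE[1][1] is where C[1][0] collects:
  0: (1,1).acc=0  regs=<0,0>
  1: (1,1).acc=0  regs=<0,0>
  2: (1,1).acc=42  regs=<42,6>

(row, col, cycle) = (1, 1, 2)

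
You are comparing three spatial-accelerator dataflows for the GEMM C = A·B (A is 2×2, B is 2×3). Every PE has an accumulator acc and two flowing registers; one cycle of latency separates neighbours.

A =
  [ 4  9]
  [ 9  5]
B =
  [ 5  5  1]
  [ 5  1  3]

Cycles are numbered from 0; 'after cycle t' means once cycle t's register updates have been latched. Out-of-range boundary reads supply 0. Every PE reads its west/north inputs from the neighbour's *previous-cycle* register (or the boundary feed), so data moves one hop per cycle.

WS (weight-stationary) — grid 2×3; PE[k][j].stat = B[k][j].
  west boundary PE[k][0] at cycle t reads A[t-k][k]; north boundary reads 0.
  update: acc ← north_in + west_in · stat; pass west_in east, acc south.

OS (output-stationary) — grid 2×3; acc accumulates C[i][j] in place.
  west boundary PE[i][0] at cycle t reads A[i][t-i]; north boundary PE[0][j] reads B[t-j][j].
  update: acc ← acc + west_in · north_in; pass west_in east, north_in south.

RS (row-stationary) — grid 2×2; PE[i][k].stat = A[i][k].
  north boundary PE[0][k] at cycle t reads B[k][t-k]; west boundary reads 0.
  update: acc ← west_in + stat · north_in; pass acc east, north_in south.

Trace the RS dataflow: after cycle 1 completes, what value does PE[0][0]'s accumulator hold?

PE[0][0].acc = 20

RS on a 2×2 grid — tracing PE[0][0] and its feeders:
  t=0 PE[0][0]: acc=20 h=20 v=5
  t=1 PE[0][0]: acc=20 h=20 v=5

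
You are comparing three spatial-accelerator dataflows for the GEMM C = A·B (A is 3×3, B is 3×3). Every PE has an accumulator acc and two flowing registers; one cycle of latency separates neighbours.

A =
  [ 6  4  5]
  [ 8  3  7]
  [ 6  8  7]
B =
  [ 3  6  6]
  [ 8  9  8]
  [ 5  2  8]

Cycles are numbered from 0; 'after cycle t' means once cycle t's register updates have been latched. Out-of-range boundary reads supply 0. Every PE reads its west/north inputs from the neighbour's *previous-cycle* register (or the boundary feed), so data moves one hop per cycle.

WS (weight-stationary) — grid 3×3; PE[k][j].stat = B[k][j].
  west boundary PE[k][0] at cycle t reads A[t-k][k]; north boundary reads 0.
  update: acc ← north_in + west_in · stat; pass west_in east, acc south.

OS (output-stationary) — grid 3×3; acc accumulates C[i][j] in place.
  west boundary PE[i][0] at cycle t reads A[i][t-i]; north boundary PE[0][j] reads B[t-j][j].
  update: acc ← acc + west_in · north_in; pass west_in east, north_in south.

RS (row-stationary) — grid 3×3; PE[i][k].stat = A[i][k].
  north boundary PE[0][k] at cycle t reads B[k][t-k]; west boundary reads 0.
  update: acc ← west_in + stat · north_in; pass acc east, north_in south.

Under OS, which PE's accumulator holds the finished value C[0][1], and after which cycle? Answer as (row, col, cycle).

OS: C[0][1] accumulates in PE[0][1]:
  step 0 · PE0,1: acc=0; fwd→0 fwd↓0
  step 1 · PE0,1: acc=36; fwd→6 fwd↓6
  step 2 · PE0,1: acc=72; fwd→4 fwd↓9
  step 3 · PE0,1: acc=82; fwd→5 fwd↓2

(row, col, cycle) = (0, 1, 3)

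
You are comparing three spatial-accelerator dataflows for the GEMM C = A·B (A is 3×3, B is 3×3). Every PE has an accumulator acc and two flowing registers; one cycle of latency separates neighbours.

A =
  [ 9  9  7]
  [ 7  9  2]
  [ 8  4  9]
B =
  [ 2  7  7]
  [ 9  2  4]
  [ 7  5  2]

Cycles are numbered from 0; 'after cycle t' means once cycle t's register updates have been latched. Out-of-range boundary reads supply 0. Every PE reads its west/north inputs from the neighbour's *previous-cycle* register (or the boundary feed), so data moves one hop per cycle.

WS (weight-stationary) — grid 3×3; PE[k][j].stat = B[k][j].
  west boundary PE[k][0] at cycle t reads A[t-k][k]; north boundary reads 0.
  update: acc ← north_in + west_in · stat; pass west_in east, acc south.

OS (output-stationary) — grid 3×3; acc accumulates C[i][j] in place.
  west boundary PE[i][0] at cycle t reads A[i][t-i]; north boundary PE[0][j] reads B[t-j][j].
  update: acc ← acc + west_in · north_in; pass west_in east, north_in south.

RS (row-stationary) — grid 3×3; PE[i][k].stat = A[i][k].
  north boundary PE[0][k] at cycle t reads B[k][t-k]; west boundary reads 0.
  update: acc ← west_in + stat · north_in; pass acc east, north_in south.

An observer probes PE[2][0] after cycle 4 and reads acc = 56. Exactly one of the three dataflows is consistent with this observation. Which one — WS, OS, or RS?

dataflow = RS

WS (3×3 grid), PE[2][0]:
  t=0 PE[2][0]: acc=0 h=0 v=0
  t=1 PE[2][0]: acc=0 h=0 v=0
  t=2 PE[2][0]: acc=148 h=7 v=148
  t=3 PE[2][0]: acc=109 h=2 v=109
  t=4 PE[2][0]: acc=115 h=9 v=115
OS (3×3 grid), PE[2][0]:
  t=0 PE[2][0]: acc=0 h=0 v=0
  t=1 PE[2][0]: acc=0 h=0 v=0
  t=2 PE[2][0]: acc=16 h=8 v=2
  t=3 PE[2][0]: acc=52 h=4 v=9
  t=4 PE[2][0]: acc=115 h=9 v=7
RS (3×3 grid), PE[2][0]:
  t=0 PE[2][0]: acc=0 h=0 v=0
  t=1 PE[2][0]: acc=0 h=0 v=0
  t=2 PE[2][0]: acc=16 h=16 v=2
  t=3 PE[2][0]: acc=56 h=56 v=7
  t=4 PE[2][0]: acc=56 h=56 v=7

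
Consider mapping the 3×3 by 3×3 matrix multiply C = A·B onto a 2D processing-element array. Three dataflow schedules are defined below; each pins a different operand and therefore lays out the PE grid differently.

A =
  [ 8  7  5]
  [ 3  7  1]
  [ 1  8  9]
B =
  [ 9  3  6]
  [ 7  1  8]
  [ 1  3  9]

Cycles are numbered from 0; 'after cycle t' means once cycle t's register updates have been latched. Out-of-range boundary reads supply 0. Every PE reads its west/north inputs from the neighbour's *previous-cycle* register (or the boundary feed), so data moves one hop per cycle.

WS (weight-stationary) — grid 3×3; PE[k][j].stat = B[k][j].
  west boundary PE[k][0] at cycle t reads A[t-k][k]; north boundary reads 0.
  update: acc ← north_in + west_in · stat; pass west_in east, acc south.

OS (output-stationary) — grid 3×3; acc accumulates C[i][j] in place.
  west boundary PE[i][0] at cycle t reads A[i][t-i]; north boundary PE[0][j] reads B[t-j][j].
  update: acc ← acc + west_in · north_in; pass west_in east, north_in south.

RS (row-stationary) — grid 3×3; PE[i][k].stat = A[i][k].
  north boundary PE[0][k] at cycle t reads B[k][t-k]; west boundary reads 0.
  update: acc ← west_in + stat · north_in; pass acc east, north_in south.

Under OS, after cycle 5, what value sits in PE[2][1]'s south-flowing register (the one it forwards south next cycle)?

register = 3

OS (3×3). Following PE[2][1] plus its west/north inputs:
  step 0 · PE1,1: acc=0; fwd→0 fwd↓0
  step 0 · PE2,0: acc=0; fwd→0 fwd↓0
  step 0 · PE2,1: acc=0; fwd→0 fwd↓0
  step 1 · PE1,1: acc=0; fwd→0 fwd↓0
  step 1 · PE2,0: acc=0; fwd→0 fwd↓0
  step 1 · PE2,1: acc=0; fwd→0 fwd↓0
  step 2 · PE1,1: acc=9; fwd→3 fwd↓3
  step 2 · PE2,0: acc=9; fwd→1 fwd↓9
  step 2 · PE2,1: acc=0; fwd→0 fwd↓0
  step 3 · PE1,1: acc=16; fwd→7 fwd↓1
  step 3 · PE2,0: acc=65; fwd→8 fwd↓7
  step 3 · PE2,1: acc=3; fwd→1 fwd↓3
  step 4 · PE1,1: acc=19; fwd→1 fwd↓3
  step 4 · PE2,0: acc=74; fwd→9 fwd↓1
  step 4 · PE2,1: acc=11; fwd→8 fwd↓1
  step 5 · PE1,1: acc=19; fwd→0 fwd↓0
  step 5 · PE2,0: acc=74; fwd→0 fwd↓0
  step 5 · PE2,1: acc=38; fwd→9 fwd↓3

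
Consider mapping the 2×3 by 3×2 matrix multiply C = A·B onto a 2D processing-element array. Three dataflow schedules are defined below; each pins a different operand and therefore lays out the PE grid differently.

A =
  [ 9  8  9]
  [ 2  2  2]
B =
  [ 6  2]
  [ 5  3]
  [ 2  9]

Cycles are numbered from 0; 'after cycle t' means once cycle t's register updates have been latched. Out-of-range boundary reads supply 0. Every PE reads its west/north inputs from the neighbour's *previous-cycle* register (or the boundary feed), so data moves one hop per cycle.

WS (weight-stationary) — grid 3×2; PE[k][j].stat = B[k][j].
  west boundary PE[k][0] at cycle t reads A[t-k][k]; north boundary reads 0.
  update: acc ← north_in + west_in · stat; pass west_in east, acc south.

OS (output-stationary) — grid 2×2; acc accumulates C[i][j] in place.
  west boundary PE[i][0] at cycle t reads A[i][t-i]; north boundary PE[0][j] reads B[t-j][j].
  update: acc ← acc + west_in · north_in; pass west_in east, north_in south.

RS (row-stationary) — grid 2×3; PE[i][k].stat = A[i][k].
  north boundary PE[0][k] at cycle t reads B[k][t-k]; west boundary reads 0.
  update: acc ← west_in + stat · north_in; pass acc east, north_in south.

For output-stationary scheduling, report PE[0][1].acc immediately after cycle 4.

OS (2×2). Following PE[0][1] plus its west/north inputs:
  step 0 · PE0,0: acc=54; fwd→9 fwd↓6
  step 0 · PE0,1: acc=0; fwd→0 fwd↓0
  step 1 · PE0,0: acc=94; fwd→8 fwd↓5
  step 1 · PE0,1: acc=18; fwd→9 fwd↓2
  step 2 · PE0,0: acc=112; fwd→9 fwd↓2
  step 2 · PE0,1: acc=42; fwd→8 fwd↓3
  step 3 · PE0,0: acc=112; fwd→0 fwd↓0
  step 3 · PE0,1: acc=123; fwd→9 fwd↓9
  step 4 · PE0,0: acc=112; fwd→0 fwd↓0
  step 4 · PE0,1: acc=123; fwd→0 fwd↓0

PE[0][1].acc = 123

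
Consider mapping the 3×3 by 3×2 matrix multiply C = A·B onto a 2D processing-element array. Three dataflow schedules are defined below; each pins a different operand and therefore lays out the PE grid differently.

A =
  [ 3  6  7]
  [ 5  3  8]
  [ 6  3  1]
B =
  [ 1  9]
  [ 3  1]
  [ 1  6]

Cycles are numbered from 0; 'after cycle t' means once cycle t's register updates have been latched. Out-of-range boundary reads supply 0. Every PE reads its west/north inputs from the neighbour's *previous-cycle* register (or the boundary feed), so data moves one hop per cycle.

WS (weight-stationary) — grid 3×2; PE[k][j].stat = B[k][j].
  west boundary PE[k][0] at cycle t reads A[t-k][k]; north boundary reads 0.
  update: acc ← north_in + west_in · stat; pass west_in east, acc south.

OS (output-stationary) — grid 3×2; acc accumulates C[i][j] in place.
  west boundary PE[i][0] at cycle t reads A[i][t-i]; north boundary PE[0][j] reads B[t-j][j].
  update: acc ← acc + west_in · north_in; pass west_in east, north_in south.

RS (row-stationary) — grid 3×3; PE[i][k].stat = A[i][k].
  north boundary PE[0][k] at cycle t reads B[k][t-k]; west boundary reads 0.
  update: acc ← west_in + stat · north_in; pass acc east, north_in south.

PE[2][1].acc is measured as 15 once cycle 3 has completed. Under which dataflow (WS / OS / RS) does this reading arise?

dataflow = RS

WS (3×2 grid), PE[2][1]:
  [0] (2,1) acc=0 (h:0 v:0)
  [1] (2,1) acc=0 (h:0 v:0)
  [2] (2,1) acc=0 (h:0 v:0)
  [3] (2,1) acc=75 (h:7 v:75)
OS (3×2 grid), PE[2][1]:
  [0] (2,1) acc=0 (h:0 v:0)
  [1] (2,1) acc=0 (h:0 v:0)
  [2] (2,1) acc=0 (h:0 v:0)
  [3] (2,1) acc=54 (h:6 v:9)
RS (3×3 grid), PE[2][1]:
  [0] (2,1) acc=0 (h:0 v:0)
  [1] (2,1) acc=0 (h:0 v:0)
  [2] (2,1) acc=0 (h:0 v:0)
  [3] (2,1) acc=15 (h:15 v:3)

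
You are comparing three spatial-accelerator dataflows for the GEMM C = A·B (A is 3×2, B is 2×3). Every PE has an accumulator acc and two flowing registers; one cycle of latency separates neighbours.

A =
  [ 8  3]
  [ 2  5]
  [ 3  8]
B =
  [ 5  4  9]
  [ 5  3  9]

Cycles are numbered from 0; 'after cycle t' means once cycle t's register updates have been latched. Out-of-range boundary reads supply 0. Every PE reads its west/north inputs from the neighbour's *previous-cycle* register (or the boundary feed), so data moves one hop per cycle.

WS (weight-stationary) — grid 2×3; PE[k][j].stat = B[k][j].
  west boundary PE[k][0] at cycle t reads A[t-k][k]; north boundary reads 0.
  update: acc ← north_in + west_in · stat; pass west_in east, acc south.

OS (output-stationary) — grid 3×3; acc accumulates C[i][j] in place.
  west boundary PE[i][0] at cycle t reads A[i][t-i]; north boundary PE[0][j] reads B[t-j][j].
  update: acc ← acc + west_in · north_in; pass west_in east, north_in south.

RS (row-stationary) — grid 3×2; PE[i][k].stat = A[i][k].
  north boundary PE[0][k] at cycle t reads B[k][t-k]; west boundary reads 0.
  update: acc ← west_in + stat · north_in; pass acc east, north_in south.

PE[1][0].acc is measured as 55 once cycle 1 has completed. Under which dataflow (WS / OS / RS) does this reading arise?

Under WS (2×3), PE[1][0]:
  [0] (1,0) acc=0 (h:0 v:0)
  [1] (1,0) acc=55 (h:3 v:55)
Under OS (3×3), PE[1][0]:
  [0] (1,0) acc=0 (h:0 v:0)
  [1] (1,0) acc=10 (h:2 v:5)
Under RS (3×2), PE[1][0]:
  [0] (1,0) acc=0 (h:0 v:0)
  [1] (1,0) acc=10 (h:10 v:5)

dataflow = WS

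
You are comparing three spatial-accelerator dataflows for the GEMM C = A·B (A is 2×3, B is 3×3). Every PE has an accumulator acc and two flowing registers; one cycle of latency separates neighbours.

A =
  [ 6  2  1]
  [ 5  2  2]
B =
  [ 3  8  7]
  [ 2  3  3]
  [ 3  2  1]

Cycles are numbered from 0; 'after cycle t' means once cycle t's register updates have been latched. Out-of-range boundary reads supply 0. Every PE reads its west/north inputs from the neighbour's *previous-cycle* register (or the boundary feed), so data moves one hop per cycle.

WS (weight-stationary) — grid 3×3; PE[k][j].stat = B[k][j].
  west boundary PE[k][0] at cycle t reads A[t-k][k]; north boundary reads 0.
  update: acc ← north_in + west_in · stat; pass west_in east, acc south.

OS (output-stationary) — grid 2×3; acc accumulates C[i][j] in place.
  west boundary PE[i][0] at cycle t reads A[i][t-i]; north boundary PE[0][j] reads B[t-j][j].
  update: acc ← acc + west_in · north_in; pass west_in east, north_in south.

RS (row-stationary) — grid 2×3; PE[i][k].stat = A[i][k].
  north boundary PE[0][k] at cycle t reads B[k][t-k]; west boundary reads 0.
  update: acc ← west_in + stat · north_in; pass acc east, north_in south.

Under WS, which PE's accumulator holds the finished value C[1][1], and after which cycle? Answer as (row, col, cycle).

(row, col, cycle) = (2, 1, 4)

WS — PE[2][1] is where C[1][1] collects:
  after 0 — PE[2][1] acc=0, pass-E 0, pass-S 0
  after 1 — PE[2][1] acc=0, pass-E 0, pass-S 0
  after 2 — PE[2][1] acc=0, pass-E 0, pass-S 0
  after 3 — PE[2][1] acc=56, pass-E 1, pass-S 56
  after 4 — PE[2][1] acc=50, pass-E 2, pass-S 50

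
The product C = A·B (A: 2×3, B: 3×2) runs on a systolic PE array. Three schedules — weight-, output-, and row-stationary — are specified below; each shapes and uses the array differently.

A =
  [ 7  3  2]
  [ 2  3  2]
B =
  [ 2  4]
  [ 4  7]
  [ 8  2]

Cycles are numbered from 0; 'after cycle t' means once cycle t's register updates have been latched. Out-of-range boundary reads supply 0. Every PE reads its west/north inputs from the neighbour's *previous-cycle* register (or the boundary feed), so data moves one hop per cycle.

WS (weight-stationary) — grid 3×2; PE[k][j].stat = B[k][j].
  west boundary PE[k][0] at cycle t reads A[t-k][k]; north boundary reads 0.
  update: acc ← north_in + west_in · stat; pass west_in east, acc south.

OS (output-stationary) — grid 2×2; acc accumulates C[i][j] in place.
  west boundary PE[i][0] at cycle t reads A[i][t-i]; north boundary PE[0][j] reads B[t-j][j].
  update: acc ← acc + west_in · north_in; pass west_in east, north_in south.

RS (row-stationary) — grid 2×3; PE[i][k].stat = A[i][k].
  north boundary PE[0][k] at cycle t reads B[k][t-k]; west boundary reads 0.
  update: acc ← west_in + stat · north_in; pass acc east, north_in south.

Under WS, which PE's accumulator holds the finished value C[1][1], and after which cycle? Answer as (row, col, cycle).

(row, col, cycle) = (2, 1, 4)

WS: C[1][1] accumulates in PE[2][1]:
  after 0 — PE[2][1] acc=0, pass-E 0, pass-S 0
  after 1 — PE[2][1] acc=0, pass-E 0, pass-S 0
  after 2 — PE[2][1] acc=0, pass-E 0, pass-S 0
  after 3 — PE[2][1] acc=53, pass-E 2, pass-S 53
  after 4 — PE[2][1] acc=33, pass-E 2, pass-S 33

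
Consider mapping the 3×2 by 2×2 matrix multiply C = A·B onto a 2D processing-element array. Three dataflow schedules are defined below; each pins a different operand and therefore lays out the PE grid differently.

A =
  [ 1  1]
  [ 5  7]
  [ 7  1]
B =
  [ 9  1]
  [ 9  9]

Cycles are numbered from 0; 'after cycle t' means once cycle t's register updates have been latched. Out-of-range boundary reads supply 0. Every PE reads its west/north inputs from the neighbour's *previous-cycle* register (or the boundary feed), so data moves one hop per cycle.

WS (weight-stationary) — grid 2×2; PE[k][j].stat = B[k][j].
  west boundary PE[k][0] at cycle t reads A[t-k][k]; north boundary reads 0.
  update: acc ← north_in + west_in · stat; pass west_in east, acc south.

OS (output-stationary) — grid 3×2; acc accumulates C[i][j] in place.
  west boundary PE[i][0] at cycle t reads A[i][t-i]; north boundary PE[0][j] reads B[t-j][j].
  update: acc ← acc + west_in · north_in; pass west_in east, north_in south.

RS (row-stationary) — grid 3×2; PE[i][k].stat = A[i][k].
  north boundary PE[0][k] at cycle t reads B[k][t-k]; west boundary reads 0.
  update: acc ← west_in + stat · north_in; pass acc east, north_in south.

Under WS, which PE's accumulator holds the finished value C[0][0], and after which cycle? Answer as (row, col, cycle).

WS — PE[1][0] is where C[0][0] collects:
  step 0 · PE1,0: acc=0; fwd→0 fwd↓0
  step 1 · PE1,0: acc=18; fwd→1 fwd↓18

(row, col, cycle) = (1, 0, 1)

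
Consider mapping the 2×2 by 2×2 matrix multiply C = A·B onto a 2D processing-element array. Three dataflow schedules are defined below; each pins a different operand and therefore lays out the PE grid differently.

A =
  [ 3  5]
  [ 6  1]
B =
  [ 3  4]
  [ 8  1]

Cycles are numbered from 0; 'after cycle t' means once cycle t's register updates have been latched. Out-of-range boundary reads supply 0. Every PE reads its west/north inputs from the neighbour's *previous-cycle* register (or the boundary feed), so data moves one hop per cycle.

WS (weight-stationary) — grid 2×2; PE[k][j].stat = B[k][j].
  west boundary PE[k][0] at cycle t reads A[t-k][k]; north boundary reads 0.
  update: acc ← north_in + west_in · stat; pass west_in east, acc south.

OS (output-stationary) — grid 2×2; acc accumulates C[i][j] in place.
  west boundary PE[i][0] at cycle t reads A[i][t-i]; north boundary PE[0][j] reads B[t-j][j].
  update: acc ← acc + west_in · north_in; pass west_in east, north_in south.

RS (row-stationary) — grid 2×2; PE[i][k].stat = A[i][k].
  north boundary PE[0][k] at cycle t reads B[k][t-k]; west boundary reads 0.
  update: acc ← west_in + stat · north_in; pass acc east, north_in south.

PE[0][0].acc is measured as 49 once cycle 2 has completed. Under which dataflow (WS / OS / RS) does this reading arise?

WS (2×2 grid), PE[0][0]:
  @0  [0,0]  acc 9  |  →3  ↓9
  @1  [0,0]  acc 18  |  →6  ↓18
  @2  [0,0]  acc 0  |  →0  ↓0
OS (2×2 grid), PE[0][0]:
  @0  [0,0]  acc 9  |  →3  ↓3
  @1  [0,0]  acc 49  |  →5  ↓8
  @2  [0,0]  acc 49  |  →0  ↓0
RS (2×2 grid), PE[0][0]:
  @0  [0,0]  acc 9  |  →9  ↓3
  @1  [0,0]  acc 12  |  →12  ↓4
  @2  [0,0]  acc 0  |  →0  ↓0

dataflow = OS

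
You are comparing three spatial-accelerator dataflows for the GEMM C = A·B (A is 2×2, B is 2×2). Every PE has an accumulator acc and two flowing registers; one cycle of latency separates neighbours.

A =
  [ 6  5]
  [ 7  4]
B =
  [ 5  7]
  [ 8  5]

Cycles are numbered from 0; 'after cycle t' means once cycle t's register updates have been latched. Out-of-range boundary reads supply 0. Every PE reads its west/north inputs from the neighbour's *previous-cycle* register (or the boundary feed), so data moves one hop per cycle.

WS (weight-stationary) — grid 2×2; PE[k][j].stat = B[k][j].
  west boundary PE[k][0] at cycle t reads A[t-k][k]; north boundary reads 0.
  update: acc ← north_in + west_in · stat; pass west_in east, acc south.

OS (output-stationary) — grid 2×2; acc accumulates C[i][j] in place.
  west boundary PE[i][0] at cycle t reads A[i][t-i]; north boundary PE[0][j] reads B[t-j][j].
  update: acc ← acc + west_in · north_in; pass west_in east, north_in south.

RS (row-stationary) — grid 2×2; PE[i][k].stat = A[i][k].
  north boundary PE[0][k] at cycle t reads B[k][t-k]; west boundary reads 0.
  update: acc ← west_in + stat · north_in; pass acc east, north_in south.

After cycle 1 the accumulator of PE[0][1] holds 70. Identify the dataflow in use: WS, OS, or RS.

dataflow = RS

WS (2×2 grid), PE[0][1]:
  @0  [0,1]  acc 0  |  →0  ↓0
  @1  [0,1]  acc 42  |  →6  ↓42
OS (2×2 grid), PE[0][1]:
  @0  [0,1]  acc 0  |  →0  ↓0
  @1  [0,1]  acc 42  |  →6  ↓7
RS (2×2 grid), PE[0][1]:
  @0  [0,1]  acc 0  |  →0  ↓0
  @1  [0,1]  acc 70  |  →70  ↓8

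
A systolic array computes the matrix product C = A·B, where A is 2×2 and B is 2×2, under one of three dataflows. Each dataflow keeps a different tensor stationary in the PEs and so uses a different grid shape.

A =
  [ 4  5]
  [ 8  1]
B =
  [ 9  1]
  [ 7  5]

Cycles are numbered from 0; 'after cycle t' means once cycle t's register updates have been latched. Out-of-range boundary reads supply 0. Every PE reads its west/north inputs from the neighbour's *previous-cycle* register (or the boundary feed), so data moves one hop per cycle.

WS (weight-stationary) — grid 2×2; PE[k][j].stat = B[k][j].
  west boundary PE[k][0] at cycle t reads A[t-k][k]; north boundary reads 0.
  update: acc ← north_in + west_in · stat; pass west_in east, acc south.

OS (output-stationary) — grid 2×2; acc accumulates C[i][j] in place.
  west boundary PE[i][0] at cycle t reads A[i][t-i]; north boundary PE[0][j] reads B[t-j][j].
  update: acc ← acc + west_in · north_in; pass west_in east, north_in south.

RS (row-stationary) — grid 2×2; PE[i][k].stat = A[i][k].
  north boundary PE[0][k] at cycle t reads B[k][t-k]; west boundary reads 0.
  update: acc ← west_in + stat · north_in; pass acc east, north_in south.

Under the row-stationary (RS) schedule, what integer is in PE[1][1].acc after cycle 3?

RS on a 2×2 grid — tracing PE[1][1] and its feeders:
  cycle 0: PE[0][1] → acc 0, east 0, south 0
  cycle 0: PE[1][0] → acc 0, east 0, south 0
  cycle 0: PE[1][1] → acc 0, east 0, south 0
  cycle 1: PE[0][1] → acc 71, east 71, south 7
  cycle 1: PE[1][0] → acc 72, east 72, south 9
  cycle 1: PE[1][1] → acc 0, east 0, south 0
  cycle 2: PE[0][1] → acc 29, east 29, south 5
  cycle 2: PE[1][0] → acc 8, east 8, south 1
  cycle 2: PE[1][1] → acc 79, east 79, south 7
  cycle 3: PE[0][1] → acc 0, east 0, south 0
  cycle 3: PE[1][0] → acc 0, east 0, south 0
  cycle 3: PE[1][1] → acc 13, east 13, south 5

PE[1][1].acc = 13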